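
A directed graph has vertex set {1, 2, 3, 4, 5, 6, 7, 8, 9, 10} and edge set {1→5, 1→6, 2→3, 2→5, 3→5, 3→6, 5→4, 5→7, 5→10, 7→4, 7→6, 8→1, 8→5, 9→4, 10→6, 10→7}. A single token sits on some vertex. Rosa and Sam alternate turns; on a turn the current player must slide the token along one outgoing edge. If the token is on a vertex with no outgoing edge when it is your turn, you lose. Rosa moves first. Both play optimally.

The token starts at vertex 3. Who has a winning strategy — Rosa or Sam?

Build the W/L table. Terminal = L. A non-terminal position is W if it has a move to some L; otherwise it is L.
Every edge goes from a vertex to one that appears earlier in the order 6, 4, 7, 10, 5, 3, 1, 8, 2, 9, so processing vertices in that order labels each vertex after all of its successors.
6: no outgoing edge → L
4: no outgoing edge → L
7: →4(L), so W
10: →6(L), so W
5: →4(L), so W
3: →6(L), so W
1: →6(L), so W
8: →1(W), 5(W) — all W, so L
2: →3(W), 5(W) — all W, so L
9: →4(L), so W
The starting position 3 is W: Rosa should move to 6, handing over an L position.

Rosa wins.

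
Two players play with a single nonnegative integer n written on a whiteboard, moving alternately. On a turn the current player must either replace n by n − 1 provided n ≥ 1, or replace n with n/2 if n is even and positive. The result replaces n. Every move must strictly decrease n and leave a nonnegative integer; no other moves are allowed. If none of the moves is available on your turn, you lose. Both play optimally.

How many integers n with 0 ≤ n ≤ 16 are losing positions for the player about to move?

Classify positions by backward induction: terminal positions (no move available) are L. From any other position, the mover wins iff some move reaches an L.
n=0: no move → L
n=1: →0(L), so W
n=2: →1(W) only, which is W, so L
n=3: →2(L), so W
n=4: →2(L), so W
n=5: →4(W) only, which is W, so L
n=6: →5(L), so W
n=7: →6(W) only, which is W, so L
n=8: →7(L), so W
n=9: →8(W) only, which is W, so L
n=10: →5(L), so W
n=11: →10(W) only, which is W, so L
n=12: →11(L), so W
n=13: →12(W) only, which is W, so L
n=14: →7(L), so W
n=15: →14(W) only, which is W, so L
n=16: →15(L), so W
L entries with 0 ≤ n ≤ 16: n = 0, 2, 5, 7, 9, 11, 13, 15; that makes 8.

8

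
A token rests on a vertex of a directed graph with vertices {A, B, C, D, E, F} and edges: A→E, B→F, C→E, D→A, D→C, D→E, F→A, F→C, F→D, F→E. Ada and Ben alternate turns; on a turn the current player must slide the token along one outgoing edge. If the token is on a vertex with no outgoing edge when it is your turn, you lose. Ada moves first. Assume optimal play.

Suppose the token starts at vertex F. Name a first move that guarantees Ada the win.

Classify positions by backward induction: terminal positions (no move available) are L. From any other position, the mover wins iff some move reaches an L.
Every edge goes from a vertex to one that appears earlier in the order E, C, A, D, F, B, so processing vertices in that order labels each vertex after all of its successors.
E: no outgoing edge → L
C: W (go to E, an L position)
A: W (go to E, an L position)
D: W (go to E, an L position)
F: W (go to E, an L position)
B: L (sole option F(W) is W)
From F, the L positions reachable in one move are: E.

Move to E.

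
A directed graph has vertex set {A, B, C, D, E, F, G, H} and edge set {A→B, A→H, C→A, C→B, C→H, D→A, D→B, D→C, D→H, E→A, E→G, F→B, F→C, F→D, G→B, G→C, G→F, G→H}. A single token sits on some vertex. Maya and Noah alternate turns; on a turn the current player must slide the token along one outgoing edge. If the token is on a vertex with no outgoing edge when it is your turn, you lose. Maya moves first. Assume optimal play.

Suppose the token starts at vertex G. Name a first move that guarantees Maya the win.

Label each position W (a win for the player to move) or L (a loss). A position with no legal move is L; any other position is W exactly when some move reaches an L, and L when every move reaches a W.
Every edge goes from a vertex to one that appears earlier in the order B, H, A, C, D, F, G, E, so processing vertices in that order labels each vertex after all of its successors.
B: no outgoing edge → L
H: no outgoing edge → L
A: →H(L), so W
C: →H(L), so W
D: →H(L), so W
F: →B(L), so W
G: →H(L), so W
E: →G(W), A(W) — all W, so L
From G, the L positions reachable in one move are: H, B. Any move reaching one of these is winning.

Move to H.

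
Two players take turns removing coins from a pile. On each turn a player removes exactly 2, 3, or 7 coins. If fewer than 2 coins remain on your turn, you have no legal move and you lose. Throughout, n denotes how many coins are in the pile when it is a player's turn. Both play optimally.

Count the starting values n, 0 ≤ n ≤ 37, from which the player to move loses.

Classify positions by backward induction: terminal positions (no move available) are L. From any other position, the mover wins iff some move reaches an L.
n=0: no move → L
n=1: no move → L
n=2: reaches L-position 0 → W
n=3: reaches L-position 1 → W
n=4: reaches L-position 1 → W
n=5: only reaches 3(W), 2(W), all W → L
n=6: only reaches 4(W), 3(W), all W → L
n=7: reaches L-position 5 → W
n=8: reaches L-position 6 → W
n=9: reaches L-position 6 → W
n=10: only reaches 8(W), 7(W), 3(W), all W → L
n=11: only reaches 9(W), 8(W), 4(W), all W → L
n=12: reaches L-position 10 → W
n=13: reaches L-position 11 → W
n=14: reaches L-position 11 → W
n=15: only reaches 13(W), 12(W), 8(W), all W → L
n=16: only reaches 14(W), 13(W), 9(W), all W → L
n=17: reaches L-position 15 → W
n=18: reaches L-position 16 → W
n=19: reaches L-position 16 → W
n=20: only reaches 18(W), 17(W), 13(W), all W → L
n=21: only reaches 19(W), 18(W), 14(W), all W → L
n=22: reaches L-position 20 → W
n=23: reaches L-position 21 → W
n=24: reaches L-position 21 → W
n=25: only reaches 23(W), 22(W), 18(W), all W → L
n=26: only reaches 24(W), 23(W), 19(W), all W → L
n=27: reaches L-position 25 → W
n=28: reaches L-position 26 → W
n=29: reaches L-position 26 → W
n=30: only reaches 28(W), 27(W), 23(W), all W → L
n=31: only reaches 29(W), 28(W), 24(W), all W → L
n=32: reaches L-position 30 → W
n=33: reaches L-position 31 → W
n=34: reaches L-position 31 → W
n=35: only reaches 33(W), 32(W), 28(W), all W → L
n=36: only reaches 34(W), 33(W), 29(W), all W → L
n=37: reaches L-position 35 → W
L entries with 0 ≤ n ≤ 37: n = 0, 1, 5, 6, 10, 11, 15, 16, 20, 21, 25, 26, 30, 31, 35, 36; that makes 16.

16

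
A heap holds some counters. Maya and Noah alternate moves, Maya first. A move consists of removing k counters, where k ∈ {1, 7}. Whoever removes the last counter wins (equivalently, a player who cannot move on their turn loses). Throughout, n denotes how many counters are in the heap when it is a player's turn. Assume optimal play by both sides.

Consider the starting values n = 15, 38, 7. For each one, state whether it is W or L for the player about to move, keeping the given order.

15: W, 38: L, 7: W

Classify positions by backward induction: terminal positions (no move available) are L. From any other position, the mover wins iff some move reaches an L.
n=0: no move → L
n=1: →0(L), so W
n=2: →1(W) only, which is W, so L
n=3: →2(L), so W
n=4: →3(W) only, which is W, so L
n=5: →4(L), so W
n=6: →5(W) only, which is W, so L
n=7: →6(L), so W
n=8: →7(W), 1(W) — all W, so L
n=9: →8(L), so W
n=10: →9(W), 3(W) — all W, so L
n=11: →10(L), so W
n=12: →11(W), 5(W) — all W, so L
n=13: →12(L), so W
n=14: →13(W), 7(W) — all W, so L
n=15: →14(L), so W
n=16: →15(W), 9(W) — all W, so L
n=17: →16(L), so W
n=18: →17(W), 11(W) — all W, so L
n=19: →18(L), so W
n=20: →19(W), 13(W) — all W, so L
n=21: →20(L), so W
n=22: →21(W), 15(W) — all W, so L
n=23: →22(L), so W
n=24: →23(W), 17(W) — all W, so L
n=25: →24(L), so W
n=26: →25(W), 19(W) — all W, so L
n=27: →26(L), so W
n=28: →27(W), 21(W) — all W, so L
n=29: →28(L), so W
n=30: →29(W), 23(W) — all W, so L
n=31: →30(L), so W
n=32: →31(W), 25(W) — all W, so L
n=33: →32(L), so W
n=34: →33(W), 27(W) — all W, so L
n=35: →34(L), so W
n=36: →35(W), 29(W) — all W, so L
n=37: →36(L), so W
n=38: →37(W), 31(W) — all W, so L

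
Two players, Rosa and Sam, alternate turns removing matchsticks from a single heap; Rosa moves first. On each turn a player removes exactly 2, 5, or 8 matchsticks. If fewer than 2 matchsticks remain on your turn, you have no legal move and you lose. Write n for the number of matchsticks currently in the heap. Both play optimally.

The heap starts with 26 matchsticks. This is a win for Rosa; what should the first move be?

Remove 2, leaving 24.

Label each position W (a win for the player to move) or L (a loss). A position with no legal move is L; any other position is W exactly when some move reaches an L, and L when every move reaches a W.
n=0: no move → L
n=1: no move → L
n=2: can move to 0, which is L ⇒ W
n=3: can move to 1, which is L ⇒ W
n=4: the only move is to 2(W), a W ⇒ L
n=5: can move to 0, which is L ⇒ W
n=6: can move to 4, which is L ⇒ W
n=7: moves to 5(W), 2(W); every one is W ⇒ L
n=8: can move to 0, which is L ⇒ W
n=9: can move to 7, which is L ⇒ W
n=10: moves to 8(W), 5(W), 2(W); every one is W ⇒ L
n=11: moves to 9(W), 6(W), 3(W); every one is W ⇒ L
n=12: can move to 10, which is L ⇒ W
n=13: can move to 11, which is L ⇒ W
n=14: moves to 12(W), 9(W), 6(W); every one is W ⇒ L
n=15: can move to 10, which is L ⇒ W
n=16: can move to 14, which is L ⇒ W
n=17: moves to 15(W), 12(W), 9(W); every one is W ⇒ L
n=18: can move to 10, which is L ⇒ W
n=19: can move to 17, which is L ⇒ W
n=20: moves to 18(W), 15(W), 12(W); every one is W ⇒ L
n=21: moves to 19(W), 16(W), 13(W); every one is W ⇒ L
n=22: can move to 20, which is L ⇒ W
n=23: can move to 21, which is L ⇒ W
n=24: moves to 22(W), 19(W), 16(W); every one is W ⇒ L
n=25: can move to 20, which is L ⇒ W
n=26: can move to 24, which is L ⇒ W
From 26, the L positions reachable in one move are: 24, 21. Any move reaching one of these is winning.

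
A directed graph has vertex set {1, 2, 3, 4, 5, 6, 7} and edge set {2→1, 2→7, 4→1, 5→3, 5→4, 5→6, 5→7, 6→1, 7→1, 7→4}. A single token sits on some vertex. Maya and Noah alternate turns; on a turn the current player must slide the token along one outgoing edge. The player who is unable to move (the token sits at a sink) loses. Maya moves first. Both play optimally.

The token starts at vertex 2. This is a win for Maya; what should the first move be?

Move to 1.

Classify positions by backward induction: terminal positions (no move available) are L. From any other position, the mover wins iff some move reaches an L.
Every edge goes from a vertex to one that appears earlier in the order 1, 3, 4, 6, 7, 2, 5, so processing vertices in that order labels each vertex after all of its successors.
1: no outgoing edge → L
3: no outgoing edge → L
4: reaches L-position 1 → W
6: reaches L-position 1 → W
7: reaches L-position 1 → W
2: reaches L-position 1 → W
5: reaches L-position 3 → W
From 2, the L positions reachable in one move are: 1.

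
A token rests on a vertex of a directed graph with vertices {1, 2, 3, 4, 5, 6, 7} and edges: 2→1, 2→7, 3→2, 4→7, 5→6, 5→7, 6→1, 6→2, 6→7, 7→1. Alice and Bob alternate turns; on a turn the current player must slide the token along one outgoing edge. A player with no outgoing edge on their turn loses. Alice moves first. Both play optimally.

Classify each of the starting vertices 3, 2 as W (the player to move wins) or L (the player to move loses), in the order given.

3: L, 2: W

Build the W/L table. Terminal = L. A non-terminal position is W if it has a move to some L; otherwise it is L.
Every edge goes from a vertex to one that appears earlier in the order 1, 7, 4, 2, 3, 6, 5, so processing vertices in that order labels each vertex after all of its successors.
1: no outgoing edge → L
7: reaches L-position 1 → W
4: only reaches 7(W), which is W → L
2: reaches L-position 1 → W
3: only reaches 2(W), which is W → L
6: reaches L-position 1 → W
5: only reaches 6(W), 7(W), all W → L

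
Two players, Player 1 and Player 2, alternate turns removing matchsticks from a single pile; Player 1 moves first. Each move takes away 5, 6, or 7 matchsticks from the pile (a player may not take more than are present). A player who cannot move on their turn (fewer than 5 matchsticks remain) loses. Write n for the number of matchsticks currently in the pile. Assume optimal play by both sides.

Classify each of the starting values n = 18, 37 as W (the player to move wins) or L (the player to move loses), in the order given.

18: W, 37: L

Positions with no move are L. A position that does have a move is losing for the player to move precisely when every available move leads to a winning position for the opponent. Fill in the labels:
n=0: no move → L
n=1: no move → L
n=2: no move → L
n=3: no move → L
n=4: no move → L
n=5: →0(L), so W
n=6: →1(L), so W
n=7: →2(L), so W
n=8: →3(L), so W
n=9: →4(L), so W
n=10: →4(L), so W
n=11: →4(L), so W
n=12: →7(W), 6(W), 5(W) — all W, so L
n=13: →8(W), 7(W), 6(W) — all W, so L
n=14: →9(W), 8(W), 7(W) — all W, so L
n=15: →10(W), 9(W), 8(W) — all W, so L
n=16: →11(W), 10(W), 9(W) — all W, so L
n=17: →12(L), so W
n=18: →13(L), so W
n=19: →14(L), so W
n=20: →15(L), so W
n=21: →16(L), so W
n=22: →16(L), so W
n=23: →16(L), so W
n=24: →19(W), 18(W), 17(W) — all W, so L
n=25: →20(W), 19(W), 18(W) — all W, so L
n=26: →21(W), 20(W), 19(W) — all W, so L
n=27: →22(W), 21(W), 20(W) — all W, so L
n=28: →23(W), 22(W), 21(W) — all W, so L
n=29: →24(L), so W
n=30: →25(L), so W
n=31: →26(L), so W
n=32: →27(L), so W
n=33: →28(L), so W
n=34: →28(L), so W
n=35: →28(L), so W
n=36: →31(W), 30(W), 29(W) — all W, so L
n=37: →32(W), 31(W), 30(W) — all W, so L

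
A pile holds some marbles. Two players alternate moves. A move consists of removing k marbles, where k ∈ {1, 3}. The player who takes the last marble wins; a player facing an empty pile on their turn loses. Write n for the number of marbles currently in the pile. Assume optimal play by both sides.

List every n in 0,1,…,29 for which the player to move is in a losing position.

0, 2, 4, 6, 8, 10, 12, 14, 16, 18, 20, 22, 24, 26, 28

Compute win/loss labels from the base case upward. A position with no move is L. Any other position is W if it can reach an L in one move, else L.
n=0: no move → L
n=1: can move to 0, which is L ⇒ W
n=2: the only move is to 1(W), a W ⇒ L
n=3: can move to 2, which is L ⇒ W
n=4: moves to 3(W), 1(W); every one is W ⇒ L
n=5: can move to 4, which is L ⇒ W
n=6: moves to 5(W), 3(W); every one is W ⇒ L
n=7: can move to 6, which is L ⇒ W
n=8: moves to 7(W), 5(W); every one is W ⇒ L
n=9: can move to 8, which is L ⇒ W
n=10: moves to 9(W), 7(W); every one is W ⇒ L
n=11: can move to 10, which is L ⇒ W
n=12: moves to 11(W), 9(W); every one is W ⇒ L
n=13: can move to 12, which is L ⇒ W
n=14: moves to 13(W), 11(W); every one is W ⇒ L
n=15: can move to 14, which is L ⇒ W
n=16: moves to 15(W), 13(W); every one is W ⇒ L
n=17: can move to 16, which is L ⇒ W
n=18: moves to 17(W), 15(W); every one is W ⇒ L
n=19: can move to 18, which is L ⇒ W
n=20: moves to 19(W), 17(W); every one is W ⇒ L
n=21: can move to 20, which is L ⇒ W
n=22: moves to 21(W), 19(W); every one is W ⇒ L
n=23: can move to 22, which is L ⇒ W
n=24: moves to 23(W), 21(W); every one is W ⇒ L
n=25: can move to 24, which is L ⇒ W
n=26: moves to 25(W), 23(W); every one is W ⇒ L
n=27: can move to 26, which is L ⇒ W
n=28: moves to 27(W), 25(W); every one is W ⇒ L
n=29: can move to 28, which is L ⇒ W
Reading off the rows marked L gives the requested list; there are 15 such values of n.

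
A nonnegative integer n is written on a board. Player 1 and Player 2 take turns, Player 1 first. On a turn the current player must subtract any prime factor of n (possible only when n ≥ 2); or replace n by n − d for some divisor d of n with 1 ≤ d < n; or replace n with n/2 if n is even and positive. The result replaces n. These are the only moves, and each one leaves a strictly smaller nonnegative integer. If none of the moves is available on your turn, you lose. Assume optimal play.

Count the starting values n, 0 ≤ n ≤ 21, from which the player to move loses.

Classify positions by backward induction: terminal positions (no move available) are L. From any other position, the mover wins iff some move reaches an L.
n=0: no move → L
n=1: no move → L
n=2: reaches L-position 0 → W
n=3: reaches L-position 0 → W
n=4: only reaches 2(W), 3(W), all W → L
n=5: reaches L-position 0 → W
n=6: reaches L-position 4 → W
n=7: reaches L-position 0 → W
n=8: reaches L-position 4 → W
n=9: only reaches 6(W), 8(W), all W → L
n=10: reaches L-position 9 → W
n=11: reaches L-position 0 → W
n=12: reaches L-position 9 → W
n=13: reaches L-position 0 → W
n=14: only reaches 7(W), 12(W), 13(W), all W → L
n=15: reaches L-position 14 → W
n=16: reaches L-position 14 → W
n=17: reaches L-position 0 → W
n=18: reaches L-position 9 → W
n=19: reaches L-position 0 → W
n=20: only reaches 10(W), 15(W), 16(W), 18(W), 19(W), all W → L
n=21: reaches L-position 14 → W
L entries with 0 ≤ n ≤ 21: n = 0, 1, 4, 9, 14, 20; that makes 6.

6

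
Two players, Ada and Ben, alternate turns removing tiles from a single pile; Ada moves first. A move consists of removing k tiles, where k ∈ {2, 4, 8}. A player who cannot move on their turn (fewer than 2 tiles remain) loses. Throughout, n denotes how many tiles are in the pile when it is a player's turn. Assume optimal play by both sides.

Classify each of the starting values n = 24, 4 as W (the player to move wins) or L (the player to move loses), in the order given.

24: L, 4: W

Compute win/loss labels from the base case upward. A position with no move is L. Any other position is W if it can reach an L in one move, else L.
n=0: no move → L
n=1: no move → L
n=2: →0(L), so W
n=3: →1(L), so W
n=4: →0(L), so W
n=5: →1(L), so W
n=6: →4(W), 2(W) — all W, so L
n=7: →5(W), 3(W) — all W, so L
n=8: →6(L), so W
n=9: →7(L), so W
n=10: →6(L), so W
n=11: →7(L), so W
n=12: →10(W), 8(W), 4(W) — all W, so L
n=13: →11(W), 9(W), 5(W) — all W, so L
n=14: →12(L), so W
n=15: →13(L), so W
n=16: →12(L), so W
n=17: →13(L), so W
n=18: →16(W), 14(W), 10(W) — all W, so L
n=19: →17(W), 15(W), 11(W) — all W, so L
n=20: →18(L), so W
n=21: →19(L), so W
n=22: →18(L), so W
n=23: →19(L), so W
n=24: →22(W), 20(W), 16(W) — all W, so L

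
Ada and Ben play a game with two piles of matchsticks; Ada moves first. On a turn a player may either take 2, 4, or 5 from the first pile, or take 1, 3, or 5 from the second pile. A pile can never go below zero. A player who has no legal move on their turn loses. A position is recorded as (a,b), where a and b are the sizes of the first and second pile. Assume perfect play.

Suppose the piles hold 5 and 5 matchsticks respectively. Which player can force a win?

Work bottom-up. With no move the player to move loses. Otherwise the position is W if at least one move leads to an L position for the opponent, and L if every move leads to a W.
No move ever increases a pile, so every position that can arise here has a ≤ 5 and b ≤ 5; it is enough to label the cells with 0 ≤ a ≤ 5 and 0 ≤ b ≤ 5.
Every move lowers a or b (never raises either), so fill the grid row by row in increasing a, and left to right within a row: each cell's successors are then already labelled.
      b=0  b=1  b=2  b=3  b=4  b=5
a=0:    L    W    L    W    L    W
a=1:    L    W    L    W    L    W
a=2:    W    L    W    L    W    L
a=3:    W    L    W    L    W    L
a=4:    W    W    W    W    W    W
a=5:    W    W    W    W    W    W
Cells with no legal move (terminal, hence L): (0,0), (1,0).
The remaining L cells, each justified by listing all of its moves:
(0,2): →(0,1)(W) only, which is W, so L
(0,4): →(0,3)(W), (0,1)(W) — all W, so L
(1,2): →(1,1)(W) only, which is W, so L
(1,4): →(1,3)(W), (1,1)(W) — all W, so L
(2,1): →(0,1)(W), (2,0)(W) — all W, so L
(2,3): →(0,3)(W), (2,2)(W), (2,0)(W) — all W, so L
(2,5): →(0,5)(W), (2,4)(W), (2,2)(W), (2,0)(W) — all W, so L
(3,1): →(1,1)(W), (3,0)(W) — all W, so L
(3,3): →(1,3)(W), (3,2)(W), (3,0)(W) — all W, so L
(3,5): →(1,5)(W), (3,4)(W), (3,2)(W), (3,0)(W) — all W, so L
Every other cell has at least one move into one of the L cells above, so it is W.
From (5,5) Ada can move to (3,5), reaching an L position.

Ada wins.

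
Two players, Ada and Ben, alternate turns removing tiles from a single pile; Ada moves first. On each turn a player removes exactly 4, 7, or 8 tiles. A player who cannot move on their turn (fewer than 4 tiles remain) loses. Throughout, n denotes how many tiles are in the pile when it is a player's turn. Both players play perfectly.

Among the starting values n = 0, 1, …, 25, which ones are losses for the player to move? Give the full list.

0, 1, 2, 3, 12, 13, 14, 15, 24, 25

Use the standard recursion: the mover loses at a terminal position; elsewhere, the mover wins exactly when some move hands the opponent an L position.
n=0: no move → L
n=1: no move → L
n=2: no move → L
n=3: no move → L
n=4: can move to 0, which is L ⇒ W
n=5: can move to 1, which is L ⇒ W
n=6: can move to 2, which is L ⇒ W
n=7: can move to 3, which is L ⇒ W
n=8: can move to 1, which is L ⇒ W
n=9: can move to 2, which is L ⇒ W
n=10: can move to 3, which is L ⇒ W
n=11: can move to 3, which is L ⇒ W
n=12: moves to 8(W), 5(W), 4(W); every one is W ⇒ L
n=13: moves to 9(W), 6(W), 5(W); every one is W ⇒ L
n=14: moves to 10(W), 7(W), 6(W); every one is W ⇒ L
n=15: moves to 11(W), 8(W), 7(W); every one is W ⇒ L
n=16: can move to 12, which is L ⇒ W
n=17: can move to 13, which is L ⇒ W
n=18: can move to 14, which is L ⇒ W
n=19: can move to 15, which is L ⇒ W
n=20: can move to 13, which is L ⇒ W
n=21: can move to 14, which is L ⇒ W
n=22: can move to 15, which is L ⇒ W
n=23: can move to 15, which is L ⇒ W
n=24: moves to 20(W), 17(W), 16(W); every one is W ⇒ L
n=25: moves to 21(W), 18(W), 17(W); every one is W ⇒ L
Reading off the rows marked L gives the requested list; there are 10 such values of n.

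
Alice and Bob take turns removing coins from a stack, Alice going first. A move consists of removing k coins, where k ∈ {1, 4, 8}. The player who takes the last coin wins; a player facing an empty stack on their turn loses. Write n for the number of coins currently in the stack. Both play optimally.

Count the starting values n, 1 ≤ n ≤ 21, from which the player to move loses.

Build the W/L table. Terminal = L. A non-terminal position is W if it has a move to some L; otherwise it is L.
n=0: no move → L
n=1: reaches L-position 0 → W
n=2: only reaches 1(W), which is W → L
n=3: reaches L-position 2 → W
n=4: reaches L-position 0 → W
n=5: only reaches 4(W), 1(W), all W → L
n=6: reaches L-position 5 → W
n=7: only reaches 6(W), 3(W), all W → L
n=8: reaches L-position 7 → W
n=9: reaches L-position 5 → W
n=10: reaches L-position 2 → W
n=11: reaches L-position 7 → W
n=12: only reaches 11(W), 8(W), 4(W), all W → L
n=13: reaches L-position 12 → W
n=14: only reaches 13(W), 10(W), 6(W), all W → L
n=15: reaches L-position 14 → W
n=16: reaches L-position 12 → W
n=17: only reaches 16(W), 13(W), 9(W), all W → L
n=18: reaches L-position 17 → W
n=19: only reaches 18(W), 15(W), 11(W), all W → L
n=20: reaches L-position 19 → W
n=21: reaches L-position 17 → W
L entries with 1 ≤ n ≤ 21 (n=0 is outside the asked range and is not counted): n = 2, 5, 7, 12, 14, 17, 19; that makes 7.

7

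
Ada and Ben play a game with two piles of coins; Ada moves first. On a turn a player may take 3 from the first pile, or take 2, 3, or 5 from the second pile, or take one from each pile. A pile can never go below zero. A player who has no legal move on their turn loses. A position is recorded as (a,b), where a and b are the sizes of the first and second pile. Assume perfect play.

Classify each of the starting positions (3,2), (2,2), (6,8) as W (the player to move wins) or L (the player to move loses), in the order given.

(3,2): L, (2,2): W, (6,8): L

Compute win/loss labels from the base case upward. A position with no move is L. Any other position is W if it can reach an L in one move, else L.
No move ever increases a pile, so every position that can arise here has a ≤ 6 and b ≤ 8; it is enough to label the cells with 0 ≤ a ≤ 6 and 0 ≤ b ≤ 8.
Every move lowers a or b (never raises either), so fill the grid row by row in increasing a, and left to right within a row: each cell's successors are then already labelled.
      b=0  b=1  b=2  b=3  b=4  b=5  b=6  b=7  b=8
a=0:    L    L    W    W    W    W    W    L    L
a=1:    L    W    W    W    L    W    W    W    W
a=2:    L    W    W    W    L    W    W    W    L
a=3:    W    W    L    L    W    W    W    W    W
a=4:    W    L    L    W    W    W    W    W    L
a=5:    W    L    W    W    W    L    W    W    W
a=6:    L    L    W    W    W    W    W    L    L
Cells with no legal move (terminal, hence L): (0,0), (0,1), (1,0), (2,0).
The remaining L cells, each justified by listing all of its moves:
(0,7): moves to (0,5)(W), (0,4)(W), (0,2)(W); every one is W ⇒ L
(0,8): moves to (0,6)(W), (0,5)(W), (0,3)(W); every one is W ⇒ L
(1,4): moves to (1,2)(W), (1,1)(W), (0,3)(W); every one is W ⇒ L
(2,4): moves to (2,2)(W), (2,1)(W), (1,3)(W); every one is W ⇒ L
(2,8): moves to (2,6)(W), (2,5)(W), (2,3)(W), (1,7)(W); every one is W ⇒ L
(3,2): moves to (0,2)(W), (3,0)(W), (2,1)(W); every one is W ⇒ L
(3,3): moves to (0,3)(W), (3,1)(W), (3,0)(W), (2,2)(W); every one is W ⇒ L
(4,1): moves to (1,1)(W), (3,0)(W); every one is W ⇒ L
(4,2): moves to (1,2)(W), (4,0)(W), (3,1)(W); every one is W ⇒ L
(4,8): moves to (1,8)(W), (4,6)(W), (4,5)(W), (4,3)(W), (3,7)(W); every one is W ⇒ L
(5,1): moves to (2,1)(W), (4,0)(W); every one is W ⇒ L
(5,5): moves to (2,5)(W), (5,3)(W), (5,2)(W), (5,0)(W), (4,4)(W); every one is W ⇒ L
(6,0): the only move is to (3,0)(W), a W ⇒ L
(6,1): moves to (3,1)(W), (5,0)(W); every one is W ⇒ L
(6,7): moves to (3,7)(W), (6,5)(W), (6,4)(W), (6,2)(W), (5,6)(W); every one is W ⇒ L
(6,8): moves to (3,8)(W), (6,6)(W), (6,5)(W), (6,3)(W), (5,7)(W); every one is W ⇒ L
Every other cell has at least one move into one of the L cells above, so it is W.
(3,2): one of the L cells justified above, so L
(2,2): the move to (2,0) reaches an L cell, so W
(6,8): one of the L cells justified above, so L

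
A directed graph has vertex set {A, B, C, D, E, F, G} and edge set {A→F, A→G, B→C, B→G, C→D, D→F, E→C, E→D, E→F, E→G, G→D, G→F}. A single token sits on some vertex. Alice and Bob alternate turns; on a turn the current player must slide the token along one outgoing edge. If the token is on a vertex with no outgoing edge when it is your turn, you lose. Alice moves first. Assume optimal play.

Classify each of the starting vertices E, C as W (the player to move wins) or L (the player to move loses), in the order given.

Label each position W (a win for the player to move) or L (a loss). A position with no legal move is L; any other position is W exactly when some move reaches an L, and L when every move reaches a W.
Every edge goes from a vertex to one that appears earlier in the order F, D, C, G, A, E, B, so processing vertices in that order labels each vertex after all of its successors.
F: no outgoing edge → L
D: W (go to F, an L position)
C: L (sole option D(W) is W)
G: W (go to F, an L position)
A: W (go to F, an L position)
E: W (go to C, an L position)
B: W (go to C, an L position)

E: W, C: L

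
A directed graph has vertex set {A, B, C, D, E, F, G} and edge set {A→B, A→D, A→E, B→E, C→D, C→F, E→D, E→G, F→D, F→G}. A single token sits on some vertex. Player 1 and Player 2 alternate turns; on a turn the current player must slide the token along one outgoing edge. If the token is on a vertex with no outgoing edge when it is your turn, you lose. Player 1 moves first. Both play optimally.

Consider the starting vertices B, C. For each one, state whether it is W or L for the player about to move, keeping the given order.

Positions with no move are L. A position that does have a move is losing for the player to move precisely when every available move leads to a winning position for the opponent. Fill in the labels:
Every edge goes from a vertex to one that appears earlier in the order G, D, E, F, C, B, A, so processing vertices in that order labels each vertex after all of its successors.
G: no outgoing edge → L
D: no outgoing edge → L
E: can move to D, which is L ⇒ W
F: can move to D, which is L ⇒ W
C: can move to D, which is L ⇒ W
B: the only move is to E(W), a W ⇒ L
A: can move to B, which is L ⇒ W

B: L, C: W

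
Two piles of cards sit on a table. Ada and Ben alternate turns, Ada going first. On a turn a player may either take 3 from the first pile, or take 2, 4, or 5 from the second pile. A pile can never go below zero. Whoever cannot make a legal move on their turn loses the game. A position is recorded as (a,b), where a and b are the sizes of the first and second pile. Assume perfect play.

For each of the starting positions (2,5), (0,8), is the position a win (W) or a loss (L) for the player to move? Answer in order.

(2,5): W, (0,8): L

Classify positions by backward induction: terminal positions (no move available) are L. From any other position, the mover wins iff some move reaches an L.
No move ever increases a pile, so every position that can arise here has a ≤ 2 and b ≤ 8; it is enough to label the cells with 0 ≤ a ≤ 2 and 0 ≤ b ≤ 8.
Every move lowers a or b (never raises either), so fill the grid row by row in increasing a, and left to right within a row: each cell's successors are then already labelled.
      b=0  b=1  b=2  b=3  b=4  b=5  b=6  b=7  b=8
a=0:    L    L    W    W    W    W    W    L    L
a=1:    L    L    W    W    W    W    W    L    L
a=2:    L    L    W    W    W    W    W    L    L
Cells with no legal move (terminal, hence L): (0,0), (0,1), (1,0), (1,1), (2,0), (2,1).
The remaining L cells, each justified by listing all of its moves:
(0,7): moves to (0,5)(W), (0,3)(W), (0,2)(W); every one is W ⇒ L
(0,8): moves to (0,6)(W), (0,4)(W), (0,3)(W); every one is W ⇒ L
(1,7): moves to (1,5)(W), (1,3)(W), (1,2)(W); every one is W ⇒ L
(1,8): moves to (1,6)(W), (1,4)(W), (1,3)(W); every one is W ⇒ L
(2,7): moves to (2,5)(W), (2,3)(W), (2,2)(W); every one is W ⇒ L
(2,8): moves to (2,6)(W), (2,4)(W), (2,3)(W); every one is W ⇒ L
Every other cell has at least one move into one of the L cells above, so it is W.
(2,5): the move to (2,1) reaches an L cell, so W
(0,8): one of the L cells justified above, so L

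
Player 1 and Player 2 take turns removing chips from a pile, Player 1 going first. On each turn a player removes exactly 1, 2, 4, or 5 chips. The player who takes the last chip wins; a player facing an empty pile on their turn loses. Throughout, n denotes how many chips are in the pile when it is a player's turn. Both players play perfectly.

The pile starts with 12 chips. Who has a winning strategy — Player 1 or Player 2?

Player 2 wins.

Compute win/loss labels from the base case upward. A position with no move is L. Any other position is W if it can reach an L in one move, else L.
n=0: no move → L
n=1: reaches L-position 0 → W
n=2: reaches L-position 0 → W
n=3: only reaches 2(W), 1(W), all W → L
n=4: reaches L-position 3 → W
n=5: reaches L-position 3 → W
n=6: only reaches 5(W), 4(W), 2(W), 1(W), all W → L
n=7: reaches L-position 6 → W
n=8: reaches L-position 6 → W
n=9: only reaches 8(W), 7(W), 5(W), 4(W), all W → L
n=10: reaches L-position 9 → W
n=11: reaches L-position 9 → W
n=12: only reaches 11(W), 10(W), 8(W), 7(W), all W → L
Every move from 12 reaches a W position, so the mover loses.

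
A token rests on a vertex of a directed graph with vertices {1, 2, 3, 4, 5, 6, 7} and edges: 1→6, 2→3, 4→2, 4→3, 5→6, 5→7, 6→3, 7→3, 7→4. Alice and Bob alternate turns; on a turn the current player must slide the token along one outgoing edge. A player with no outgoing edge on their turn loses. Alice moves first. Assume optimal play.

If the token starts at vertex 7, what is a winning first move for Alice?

Build the W/L table. Terminal = L. A non-terminal position is W if it has a move to some L; otherwise it is L.
Every edge goes from a vertex to one that appears earlier in the order 3, 2, 6, 4, 1, 7, 5, so processing vertices in that order labels each vertex after all of its successors.
3: no outgoing edge → L
2: can move to 3, which is L ⇒ W
6: can move to 3, which is L ⇒ W
4: can move to 3, which is L ⇒ W
1: the only move is to 6(W), a W ⇒ L
7: can move to 3, which is L ⇒ W
5: moves to 7(W), 6(W); every one is W ⇒ L
From 7, the L positions reachable in one move are: 3.

Move to 3.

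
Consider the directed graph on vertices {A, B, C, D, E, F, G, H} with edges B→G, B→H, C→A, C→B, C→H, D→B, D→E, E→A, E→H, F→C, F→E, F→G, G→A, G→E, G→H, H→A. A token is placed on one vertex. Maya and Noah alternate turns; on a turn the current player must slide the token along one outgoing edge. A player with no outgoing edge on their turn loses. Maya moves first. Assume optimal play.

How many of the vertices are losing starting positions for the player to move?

3

Compute win/loss labels from the base case upward. A position with no move is L. Any other position is W if it can reach an L in one move, else L.
Every edge goes from a vertex to one that appears earlier in the order A, H, E, G, B, D, C, F, so processing vertices in that order labels each vertex after all of its successors.
A: no outgoing edge → L
H: W (go to A, an L position)
E: W (go to A, an L position)
G: W (go to A, an L position)
B: L (options G(W), H(W) are all W)
D: W (go to B, an L position)
C: W (go to B, an L position)
F: L (options C(W), G(W), E(W) are all W)
The L vertices are A, B, F; that is 3 in all.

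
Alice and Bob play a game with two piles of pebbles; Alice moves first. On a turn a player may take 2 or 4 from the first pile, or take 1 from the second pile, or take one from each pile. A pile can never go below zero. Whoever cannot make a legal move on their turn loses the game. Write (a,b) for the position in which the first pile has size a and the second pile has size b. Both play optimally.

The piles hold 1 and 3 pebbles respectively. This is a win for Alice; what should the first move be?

Positions with no move are L. A position that does have a move is losing for the player to move precisely when every available move leads to a winning position for the opponent. Fill in the labels:
No move ever increases a pile, so every position that can arise here has a ≤ 1 and b ≤ 3; it is enough to label the cells with 0 ≤ a ≤ 1 and 0 ≤ b ≤ 3.
Every move lowers a or b (never raises either), so fill the grid row by row in increasing a, and left to right within a row: each cell's successors are then already labelled.
      b=0  b=1  b=2  b=3
a=0:    L    W    L    W
a=1:    L    W    L    W
Cells with no legal move (terminal, hence L): (0,0), (1,0).
The remaining L cells, each justified by listing all of its moves:
(0,2): →(0,1)(W) only, which is W, so L
(1,2): →(1,1)(W), (0,1)(W) — all W, so L
Every other cell has at least one move into one of the L cells above, so it is W.
From (1,3), the L positions reachable in one move are: (1,2), (0,2). Any move reaching one of these is winning.

Move to (1,2).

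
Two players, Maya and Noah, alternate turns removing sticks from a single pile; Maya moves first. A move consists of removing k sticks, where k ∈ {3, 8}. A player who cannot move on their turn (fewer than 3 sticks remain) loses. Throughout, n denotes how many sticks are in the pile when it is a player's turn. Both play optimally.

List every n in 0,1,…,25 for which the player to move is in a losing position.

0, 1, 2, 6, 7, 11, 12, 13, 17, 18, 22, 23, 24

Use the standard recursion: the mover loses at a terminal position; elsewhere, the mover wins exactly when some move hands the opponent an L position.
n=0: no move → L
n=1: no move → L
n=2: no move → L
n=3: can move to 0, which is L ⇒ W
n=4: can move to 1, which is L ⇒ W
n=5: can move to 2, which is L ⇒ W
n=6: the only move is to 3(W), a W ⇒ L
n=7: the only move is to 4(W), a W ⇒ L
n=8: can move to 0, which is L ⇒ W
n=9: can move to 6, which is L ⇒ W
n=10: can move to 7, which is L ⇒ W
n=11: moves to 8(W), 3(W); every one is W ⇒ L
n=12: moves to 9(W), 4(W); every one is W ⇒ L
n=13: moves to 10(W), 5(W); every one is W ⇒ L
n=14: can move to 11, which is L ⇒ W
n=15: can move to 12, which is L ⇒ W
n=16: can move to 13, which is L ⇒ W
n=17: moves to 14(W), 9(W); every one is W ⇒ L
n=18: moves to 15(W), 10(W); every one is W ⇒ L
n=19: can move to 11, which is L ⇒ W
n=20: can move to 17, which is L ⇒ W
n=21: can move to 18, which is L ⇒ W
n=22: moves to 19(W), 14(W); every one is W ⇒ L
n=23: moves to 20(W), 15(W); every one is W ⇒ L
n=24: moves to 21(W), 16(W); every one is W ⇒ L
n=25: can move to 22, which is L ⇒ W
The losing starting values of n are exactly the entries labelled L in this table (13 of them).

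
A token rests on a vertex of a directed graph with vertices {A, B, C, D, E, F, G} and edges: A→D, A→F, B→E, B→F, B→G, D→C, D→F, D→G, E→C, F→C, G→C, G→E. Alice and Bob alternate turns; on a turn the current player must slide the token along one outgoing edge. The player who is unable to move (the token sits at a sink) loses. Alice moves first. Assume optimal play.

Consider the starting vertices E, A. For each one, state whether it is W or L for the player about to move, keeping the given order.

Classify positions by backward induction: terminal positions (no move available) are L. From any other position, the mover wins iff some move reaches an L.
Every edge goes from a vertex to one that appears earlier in the order C, E, F, G, B, D, A, so processing vertices in that order labels each vertex after all of its successors.
C: no outgoing edge → L
E: →C(L), so W
F: →C(L), so W
G: →C(L), so W
B: →G(W), F(W), E(W) — all W, so L
D: →C(L), so W
A: →D(W), F(W) — all W, so L

E: W, A: L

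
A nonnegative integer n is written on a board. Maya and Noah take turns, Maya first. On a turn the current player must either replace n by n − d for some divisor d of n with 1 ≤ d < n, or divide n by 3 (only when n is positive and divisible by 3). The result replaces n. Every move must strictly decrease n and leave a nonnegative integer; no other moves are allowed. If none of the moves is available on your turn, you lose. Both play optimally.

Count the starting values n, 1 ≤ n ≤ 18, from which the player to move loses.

Compute win/loss labels from the base case upward. A position with no move is L. Any other position is W if it can reach an L in one move, else L.
n=0: no move → L
n=1: no move → L
n=2: reaches L-position 1 → W
n=3: reaches L-position 1 → W
n=4: only reaches 2(W), 3(W), all W → L
n=5: reaches L-position 4 → W
n=6: reaches L-position 4 → W
n=7: only reaches 6(W), which is W → L
n=8: reaches L-position 4 → W
n=9: only reaches 3(W), 6(W), 8(W), all W → L
n=10: reaches L-position 9 → W
n=11: only reaches 10(W), which is W → L
n=12: reaches L-position 4 → W
n=13: only reaches 12(W), which is W → L
n=14: reaches L-position 7 → W
n=15: only reaches 5(W), 10(W), 12(W), 14(W), all W → L
n=16: reaches L-position 15 → W
n=17: only reaches 16(W), which is W → L
n=18: reaches L-position 9 → W
L entries with 1 ≤ n ≤ 18 (n=0 is outside the asked range and is not counted): n = 1, 4, 7, 9, 11, 13, 15, 17; that makes 8.

8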